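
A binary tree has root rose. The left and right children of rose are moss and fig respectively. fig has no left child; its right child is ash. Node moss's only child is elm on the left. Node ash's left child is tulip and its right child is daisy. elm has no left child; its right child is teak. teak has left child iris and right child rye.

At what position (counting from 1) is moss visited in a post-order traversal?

Post-order visits the left subtree, then the right subtree, then the node.
At rose: go left to moss.
  At moss: go left to elm.
    At elm: no left child.
    At elm: go right to teak.
      At teak: go left to iris.
        iris is a leaf — visit iris.
      At teak: go right to rye.
        rye is a leaf — visit rye.
      Visit teak.
    Visit elm.
  At moss: no right child.
  Visit moss.
At rose: go right to fig.
  At fig: no left child.
  At fig: go right to ash.
    At ash: go left to tulip.
      tulip is a leaf — visit tulip.
    At ash: go right to daisy.
      daisy is a leaf — visit daisy.
    Visit ash.
  Visit fig.
Visit rose.
Full post-order sequence: iris, rye, teak, elm, moss, tulip, daisy, ash, fig, rose.

5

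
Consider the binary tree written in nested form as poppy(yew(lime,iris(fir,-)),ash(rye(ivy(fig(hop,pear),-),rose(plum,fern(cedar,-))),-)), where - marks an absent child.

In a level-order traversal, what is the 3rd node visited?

ash

Level-order visits nodes level by level from the root, left to right within each level.
Level 0: poppy
Level 1: yew, ash
Level 2: lime, iris, rye
Level 3: fir, ivy, rose
Level 4: fig, plum, fern
Level 5: hop, pear, cedar
Full level-order sequence: poppy, yew, ash, lime, iris, rye, fir, ivy, rose, fig, plum, fern, hop, pear, cedar.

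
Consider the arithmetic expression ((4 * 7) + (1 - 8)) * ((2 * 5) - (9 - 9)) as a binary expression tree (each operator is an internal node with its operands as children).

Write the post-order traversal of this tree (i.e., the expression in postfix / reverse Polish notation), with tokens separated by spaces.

4 7 * 1 8 - + 2 5 * 9 9 - - *

Post-order on an expression tree gives postfix notation: for each operator, emit left operand, right operand, then the operator.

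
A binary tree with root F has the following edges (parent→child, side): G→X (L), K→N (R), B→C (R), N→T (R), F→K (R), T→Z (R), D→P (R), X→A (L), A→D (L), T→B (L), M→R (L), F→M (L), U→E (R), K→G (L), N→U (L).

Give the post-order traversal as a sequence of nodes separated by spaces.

R M P D A X G E U C B Z T N K F

Post-order visits the left subtree, then the right subtree, then the node.
At F: go left to M.
  At M: go left to R.
    R is a leaf — visit R.
  At M: no right child.
  Visit M.
At F: go right to K.
  At K: go left to G.
    At G: go left to X.
      At X: go left to A.
        At A: go left to D.
          At D: no left child.
          At D: go right to P.
            P is a leaf — visit P.
          Visit D.
        At A: no right child.
        Visit A.
      At X: no right child.
      Visit X.
    At G: no right child.
    Visit G.
  At K: go right to N.
    At N: go left to U.
      At U: no left child.
      At U: go right to E.
        E is a leaf — visit E.
      Visit U.
    At N: go right to T.
      At T: go left to B.
        At B: no left child.
        At B: go right to C.
          C is a leaf — visit C.
        Visit B.
      At T: go right to Z.
        Z is a leaf — visit Z.
      Visit T.
    Visit N.
  Visit K.
Visit F.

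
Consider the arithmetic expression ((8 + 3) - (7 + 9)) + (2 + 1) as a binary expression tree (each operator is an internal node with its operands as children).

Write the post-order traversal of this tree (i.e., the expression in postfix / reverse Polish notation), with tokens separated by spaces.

Post-order on an expression tree gives postfix notation: for each operator, emit left operand, right operand, then the operator.

8 3 + 7 9 + - 2 1 + +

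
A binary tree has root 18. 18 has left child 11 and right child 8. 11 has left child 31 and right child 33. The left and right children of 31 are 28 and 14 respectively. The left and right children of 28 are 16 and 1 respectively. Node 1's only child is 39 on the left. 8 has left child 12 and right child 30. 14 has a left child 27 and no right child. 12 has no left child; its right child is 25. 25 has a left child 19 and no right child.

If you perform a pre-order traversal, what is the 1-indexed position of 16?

Pre-order visits the node, then its left subtree, then its right subtree.
Visit 18.
At 18: go left to 11.
  Visit 11.
  At 11: go left to 31.
    Visit 31.
    At 31: go left to 28.
      Visit 28.
      At 28: go left to 16.
        16 is a leaf — visit 16.
      At 28: go right to 1.
        Visit 1.
        At 1: go left to 39.
          39 is a leaf — visit 39.
        At 1: no right child.
    At 31: go right to 14.
      Visit 14.
      At 14: go left to 27.
        27 is a leaf — visit 27.
      At 14: no right child.
  At 11: go right to 33.
    33 is a leaf — visit 33.
At 18: go right to 8.
  Visit 8.
  At 8: go left to 12.
    Visit 12.
    At 12: no left child.
    At 12: go right to 25.
      Visit 25.
      At 25: go left to 19.
        19 is a leaf — visit 19.
      At 25: no right child.
  At 8: go right to 30.
    30 is a leaf — visit 30.
Full pre-order sequence: 18, 11, 31, 28, 16, 1, 39, 14, 27, 33, 8, 12, 25, 19, 30.

5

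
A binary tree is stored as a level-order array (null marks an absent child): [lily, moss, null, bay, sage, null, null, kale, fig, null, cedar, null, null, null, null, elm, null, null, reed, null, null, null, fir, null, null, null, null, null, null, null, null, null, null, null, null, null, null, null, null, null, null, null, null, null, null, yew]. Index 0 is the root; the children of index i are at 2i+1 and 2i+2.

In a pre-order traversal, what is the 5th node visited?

Pre-order visits the node, then its left subtree, then its right subtree.
Visit lily.
At lily: go left to moss.
  Visit moss.
  At moss: go left to bay.
    Visit bay.
    At bay: go left to kale.
      Visit kale.
      At kale: go left to elm.
        elm is a leaf — visit elm.
      At kale: no right child.
    At bay: go right to fig.
      Visit fig.
      At fig: no left child.
      At fig: go right to reed.
        reed is a leaf — visit reed.
  At moss: go right to sage.
    Visit sage.
    At sage: no left child.
    At sage: go right to cedar.
      Visit cedar.
      At cedar: no left child.
      At cedar: go right to fir.
        Visit fir.
        At fir: go left to yew.
          yew is a leaf — visit yew.
        At fir: no right child.
At lily: no right child.
Full pre-order sequence: lily, moss, bay, kale, elm, fig, reed, sage, cedar, fir, yew.

elm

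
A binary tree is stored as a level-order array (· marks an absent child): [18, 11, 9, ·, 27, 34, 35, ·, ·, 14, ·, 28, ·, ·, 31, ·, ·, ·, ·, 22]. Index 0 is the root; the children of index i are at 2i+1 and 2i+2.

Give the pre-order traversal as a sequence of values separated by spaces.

Pre-order visits the node, then its left subtree, then its right subtree.
Visit 18.
At 18: go left to 11.
  Visit 11.
  At 11: no left child.
  At 11: go right to 27.
    Visit 27.
    At 27: go left to 14.
      Visit 14.
      At 14: go left to 22.
        22 is a leaf — visit 22.
      At 14: no right child.
    At 27: no right child.
At 18: go right to 9.
  Visit 9.
  At 9: go left to 34.
    Visit 34.
    At 34: go left to 28.
      28 is a leaf — visit 28.
    At 34: no right child.
  At 9: go right to 35.
    Visit 35.
    At 35: no left child.
    At 35: go right to 31.
      31 is a leaf — visit 31.

18 11 27 14 22 9 34 28 35 31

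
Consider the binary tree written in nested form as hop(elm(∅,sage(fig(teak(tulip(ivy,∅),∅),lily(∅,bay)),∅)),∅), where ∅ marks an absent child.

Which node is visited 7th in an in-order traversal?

bay

In-order visits the left subtree, then the node, then the right subtree.
At hop: go left to elm.
  At elm: no left child.
  Visit elm.
  At elm: go right to sage.
    At sage: go left to fig.
      At fig: go left to teak.
        At teak: go left to tulip.
          At tulip: go left to ivy.
            ivy is a leaf — visit ivy.
          Visit tulip.
          At tulip: no right child.
        Visit teak.
        At teak: no right child.
      Visit fig.
      At fig: go right to lily.
        At lily: no left child.
        Visit lily.
        At lily: go right to bay.
          bay is a leaf — visit bay.
    Visit sage.
    At sage: no right child.
Visit hop.
At hop: no right child.
Full in-order sequence: elm, ivy, tulip, teak, fig, lily, bay, sage, hop.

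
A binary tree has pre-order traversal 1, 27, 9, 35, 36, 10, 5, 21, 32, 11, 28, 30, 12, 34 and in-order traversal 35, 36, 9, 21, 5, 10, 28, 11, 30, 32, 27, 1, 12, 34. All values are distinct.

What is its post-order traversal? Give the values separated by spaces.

The first element of pre-order is the root; it splits in-order into left and right subtrees.
Root 1: left subtree has 11 nodes {35, 36, 9, 21, 5, 10, 28, 11, 30, 32, 27}, right has 2 {12, 34}.
  Root 27: left subtree has 10 nodes {35, 36, 9, 21, 5, 10, 28, 11, 30, 32}, right has 0 { }.
    Root 9: left subtree has 2 nodes {35, 36}, right has 7 {21, 5, 10, 28, 11, 30, 32}.
      Root 35: left subtree has 0 nodes { }, right has 1 {36}.
      Root 10: left subtree has 2 nodes {21, 5}, right has 4 {28, 11, 30, 32}.
        Root 5: left subtree has 1 node {21}, right has 0 { }.
        Root 32: left subtree has 3 nodes {28, 11, 30}, right has 0 { }.
          Root 11: left subtree has 1 node {28}, right has 1 {30}.
  Root 12: left subtree has 0 nodes { }, right has 1 {34}.

36 35 21 5 28 30 11 32 10 9 27 34 12 1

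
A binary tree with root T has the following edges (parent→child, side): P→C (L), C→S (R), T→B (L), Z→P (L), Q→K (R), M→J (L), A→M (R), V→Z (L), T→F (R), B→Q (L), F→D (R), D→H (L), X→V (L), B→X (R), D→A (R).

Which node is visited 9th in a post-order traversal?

Post-order visits the left subtree, then the right subtree, then the node.
At T: go left to B.
  At B: go left to Q.
    At Q: no left child.
    At Q: go right to K.
      K is a leaf — visit K.
    Visit Q.
  At B: go right to X.
    At X: go left to V.
      At V: go left to Z.
        At Z: go left to P.
          At P: go left to C.
            At C: no left child.
            At C: go right to S.
              S is a leaf — visit S.
            Visit C.
          At P: no right child.
          Visit P.
        At Z: no right child.
        Visit Z.
      At V: no right child.
      Visit V.
    At X: no right child.
    Visit X.
  Visit B.
At T: go right to F.
  At F: no left child.
  At F: go right to D.
    At D: go left to H.
      H is a leaf — visit H.
    At D: go right to A.
      At A: no left child.
      At A: go right to M.
        At M: go left to J.
          J is a leaf — visit J.
        At M: no right child.
        Visit M.
      Visit A.
    Visit D.
  Visit F.
Visit T.
Full post-order sequence: K, Q, S, C, P, Z, V, X, B, H, J, M, A, D, F, T.

B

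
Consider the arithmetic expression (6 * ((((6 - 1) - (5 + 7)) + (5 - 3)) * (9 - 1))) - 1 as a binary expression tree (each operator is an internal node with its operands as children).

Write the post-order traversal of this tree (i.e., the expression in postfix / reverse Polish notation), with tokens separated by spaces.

Post-order on an expression tree gives postfix notation: for each operator, emit left operand, right operand, then the operator.

6 6 1 - 5 7 + - 5 3 - + 9 1 - * * 1 -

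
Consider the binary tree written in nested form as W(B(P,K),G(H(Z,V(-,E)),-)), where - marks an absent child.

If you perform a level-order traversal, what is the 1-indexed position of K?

5

Level-order visits nodes level by level from the root, left to right within each level.
Level 0: W
Level 1: B, G
Level 2: P, K, H
Level 3: Z, V
Level 4: E
Full level-order sequence: W, B, G, P, K, H, Z, V, E.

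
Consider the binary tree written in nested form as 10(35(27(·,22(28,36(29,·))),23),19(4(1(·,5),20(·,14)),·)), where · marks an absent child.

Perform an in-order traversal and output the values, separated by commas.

27, 28, 22, 29, 36, 35, 23, 10, 1, 5, 4, 20, 14, 19

In-order visits the left subtree, then the node, then the right subtree.
At 10: go left to 35.
  At 35: go left to 27.
    At 27: no left child.
    Visit 27.
    At 27: go right to 22.
      At 22: go left to 28.
        28 is a leaf — visit 28.
      Visit 22.
      At 22: go right to 36.
        At 36: go left to 29.
          29 is a leaf — visit 29.
        Visit 36.
        At 36: no right child.
  Visit 35.
  At 35: go right to 23.
    23 is a leaf — visit 23.
Visit 10.
At 10: go right to 19.
  At 19: go left to 4.
    At 4: go left to 1.
      At 1: no left child.
      Visit 1.
      At 1: go right to 5.
        5 is a leaf — visit 5.
    Visit 4.
    At 4: go right to 20.
      At 20: no left child.
      Visit 20.
      At 20: go right to 14.
        14 is a leaf — visit 14.
  Visit 19.
  At 19: no right child.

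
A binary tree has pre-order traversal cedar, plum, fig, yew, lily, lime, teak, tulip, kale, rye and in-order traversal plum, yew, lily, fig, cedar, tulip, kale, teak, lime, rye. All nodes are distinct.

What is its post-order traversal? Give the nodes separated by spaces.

The first element of pre-order is the root; it splits in-order into left and right subtrees.
Root cedar: left subtree has 4 nodes {plum, yew, lily, fig}, right has 5 {tulip, kale, teak, lime, rye}.
  Root plum: left subtree has 0 nodes { }, right has 3 {yew, lily, fig}.
    Root fig: left subtree has 2 nodes {yew, lily}, right has 0 { }.
      Root yew: left subtree has 0 nodes { }, right has 1 {lily}.
  Root lime: left subtree has 3 nodes {tulip, kale, teak}, right has 1 {rye}.
    Root teak: left subtree has 2 nodes {tulip, kale}, right has 0 { }.
      Root tulip: left subtree has 0 nodes { }, right has 1 {kale}.

lily yew fig plum kale tulip teak rye lime cedar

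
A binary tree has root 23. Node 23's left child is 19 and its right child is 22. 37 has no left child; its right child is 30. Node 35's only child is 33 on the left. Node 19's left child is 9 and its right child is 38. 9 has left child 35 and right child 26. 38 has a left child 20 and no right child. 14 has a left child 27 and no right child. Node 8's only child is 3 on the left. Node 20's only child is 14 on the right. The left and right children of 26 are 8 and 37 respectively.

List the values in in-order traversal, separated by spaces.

33 35 9 3 8 26 37 30 19 20 27 14 38 23 22

In-order visits the left subtree, then the node, then the right subtree.
At 23: go left to 19.
  At 19: go left to 9.
    At 9: go left to 35.
      At 35: go left to 33.
        33 is a leaf — visit 33.
      Visit 35.
      At 35: no right child.
    Visit 9.
    At 9: go right to 26.
      At 26: go left to 8.
        At 8: go left to 3.
          3 is a leaf — visit 3.
        Visit 8.
        At 8: no right child.
      Visit 26.
      At 26: go right to 37.
        At 37: no left child.
        Visit 37.
        At 37: go right to 30.
          30 is a leaf — visit 30.
  Visit 19.
  At 19: go right to 38.
    At 38: go left to 20.
      At 20: no left child.
      Visit 20.
      At 20: go right to 14.
        At 14: go left to 27.
          27 is a leaf — visit 27.
        Visit 14.
        At 14: no right child.
    Visit 38.
    At 38: no right child.
Visit 23.
At 23: go right to 22.
  22 is a leaf — visit 22.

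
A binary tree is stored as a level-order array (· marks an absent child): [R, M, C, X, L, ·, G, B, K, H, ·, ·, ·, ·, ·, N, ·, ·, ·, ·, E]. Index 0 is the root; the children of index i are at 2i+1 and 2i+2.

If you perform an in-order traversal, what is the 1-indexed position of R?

In-order visits the left subtree, then the node, then the right subtree.
At R: go left to M.
  At M: go left to X.
    At X: go left to B.
      At B: go left to N.
        N is a leaf — visit N.
      Visit B.
      At B: no right child.
    Visit X.
    At X: go right to K.
      K is a leaf — visit K.
  Visit M.
  At M: go right to L.
    At L: go left to H.
      At H: no left child.
      Visit H.
      At H: go right to E.
        E is a leaf — visit E.
    Visit L.
    At L: no right child.
Visit R.
At R: go right to C.
  At C: no left child.
  Visit C.
  At C: go right to G.
    G is a leaf — visit G.
Full in-order sequence: N, B, X, K, M, H, E, L, R, C, G.

9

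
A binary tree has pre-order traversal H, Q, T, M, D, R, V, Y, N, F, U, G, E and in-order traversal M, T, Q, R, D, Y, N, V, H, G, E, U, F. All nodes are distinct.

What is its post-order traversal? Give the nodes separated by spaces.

M T R N Y V D Q E G U F H

The first element of pre-order is the root; it splits in-order into left and right subtrees.
Root H: left subtree has 8 nodes {M, T, Q, R, D, Y, N, V}, right has 4 {G, E, U, F}.
  Root Q: left subtree has 2 nodes {M, T}, right has 5 {R, D, Y, N, V}.
    Root T: left subtree has 1 node {M}, right has 0 { }.
    Root D: left subtree has 1 node {R}, right has 3 {Y, N, V}.
      Root V: left subtree has 2 nodes {Y, N}, right has 0 { }.
        Root Y: left subtree has 0 nodes { }, right has 1 {N}.
  Root F: left subtree has 3 nodes {G, E, U}, right has 0 { }.
    Root U: left subtree has 2 nodes {G, E}, right has 0 { }.
      Root G: left subtree has 0 nodes { }, right has 1 {E}.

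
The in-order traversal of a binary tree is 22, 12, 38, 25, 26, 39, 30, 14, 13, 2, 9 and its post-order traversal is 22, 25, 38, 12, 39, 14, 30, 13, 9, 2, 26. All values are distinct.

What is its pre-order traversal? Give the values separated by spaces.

The last element of post-order is the root; it splits in-order into left and right subtrees.
Root 26: left subtree has 4 nodes {22, 12, 38, 25}, right has 6 {39, 30, 14, 13, 2, 9}.
  Root 12: left subtree has 1 node {22}, right has 2 {38, 25}.
    Root 38: left subtree has 0 nodes { }, right has 1 {25}.
  Root 2: left subtree has 4 nodes {39, 30, 14, 13}, right has 1 {9}.
    Root 13: left subtree has 3 nodes {39, 30, 14}, right has 0 { }.
      Root 30: left subtree has 1 node {39}, right has 1 {14}.

26 12 22 38 25 2 13 30 39 14 9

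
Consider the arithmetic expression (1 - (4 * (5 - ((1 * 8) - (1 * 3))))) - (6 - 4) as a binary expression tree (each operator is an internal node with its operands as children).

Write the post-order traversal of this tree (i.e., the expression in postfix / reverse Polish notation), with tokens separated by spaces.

Post-order on an expression tree gives postfix notation: for each operator, emit left operand, right operand, then the operator.

1 4 5 1 8 * 1 3 * - - * - 6 4 - -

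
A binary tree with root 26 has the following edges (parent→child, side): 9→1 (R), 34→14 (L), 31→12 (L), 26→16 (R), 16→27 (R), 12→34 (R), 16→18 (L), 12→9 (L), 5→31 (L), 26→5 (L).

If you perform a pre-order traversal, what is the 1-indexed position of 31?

3

Pre-order visits the node, then its left subtree, then its right subtree.
Visit 26.
At 26: go left to 5.
  Visit 5.
  At 5: go left to 31.
    Visit 31.
    At 31: go left to 12.
      Visit 12.
      At 12: go left to 9.
        Visit 9.
        At 9: no left child.
        At 9: go right to 1.
          1 is a leaf — visit 1.
      At 12: go right to 34.
        Visit 34.
        At 34: go left to 14.
          14 is a leaf — visit 14.
        At 34: no right child.
    At 31: no right child.
  At 5: no right child.
At 26: go right to 16.
  Visit 16.
  At 16: go left to 18.
    18 is a leaf — visit 18.
  At 16: go right to 27.
    27 is a leaf — visit 27.
Full pre-order sequence: 26, 5, 31, 12, 9, 1, 34, 14, 16, 18, 27.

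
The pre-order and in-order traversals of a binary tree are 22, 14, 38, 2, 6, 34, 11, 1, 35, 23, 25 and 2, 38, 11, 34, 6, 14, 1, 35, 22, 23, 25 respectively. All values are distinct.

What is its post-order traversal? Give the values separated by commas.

2, 11, 34, 6, 38, 35, 1, 14, 25, 23, 22

The first element of pre-order is the root; it splits in-order into left and right subtrees.
Root 22: left subtree has 8 nodes {2, 38, 11, 34, 6, 14, 1, 35}, right has 2 {23, 25}.
  Root 14: left subtree has 5 nodes {2, 38, 11, 34, 6}, right has 2 {1, 35}.
    Root 38: left subtree has 1 node {2}, right has 3 {11, 34, 6}.
      Root 6: left subtree has 2 nodes {11, 34}, right has 0 { }.
        Root 34: left subtree has 1 node {11}, right has 0 { }.
    Root 1: left subtree has 0 nodes { }, right has 1 {35}.
  Root 23: left subtree has 0 nodes { }, right has 1 {25}.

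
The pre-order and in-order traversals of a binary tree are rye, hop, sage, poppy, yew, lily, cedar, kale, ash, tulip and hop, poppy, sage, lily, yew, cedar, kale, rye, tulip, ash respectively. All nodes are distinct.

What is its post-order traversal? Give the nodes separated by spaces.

The first element of pre-order is the root; it splits in-order into left and right subtrees.
Root rye: left subtree has 7 nodes {hop, poppy, sage, lily, yew, cedar, kale}, right has 2 {tulip, ash}.
  Root hop: left subtree has 0 nodes { }, right has 6 {poppy, sage, lily, yew, cedar, kale}.
    Root sage: left subtree has 1 node {poppy}, right has 4 {lily, yew, cedar, kale}.
      Root yew: left subtree has 1 node {lily}, right has 2 {cedar, kale}.
        Root cedar: left subtree has 0 nodes { }, right has 1 {kale}.
  Root ash: left subtree has 1 node {tulip}, right has 0 { }.

poppy lily kale cedar yew sage hop tulip ash rye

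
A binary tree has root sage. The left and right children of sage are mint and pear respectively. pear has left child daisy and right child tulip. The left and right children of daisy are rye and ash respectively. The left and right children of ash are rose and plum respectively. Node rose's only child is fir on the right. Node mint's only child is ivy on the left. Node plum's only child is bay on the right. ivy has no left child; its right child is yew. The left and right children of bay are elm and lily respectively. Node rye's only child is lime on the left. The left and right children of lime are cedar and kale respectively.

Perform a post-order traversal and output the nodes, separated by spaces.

yew ivy mint cedar kale lime rye fir rose elm lily bay plum ash daisy tulip pear sage

Post-order visits the left subtree, then the right subtree, then the node.
At sage: go left to mint.
  At mint: go left to ivy.
    At ivy: no left child.
    At ivy: go right to yew.
      yew is a leaf — visit yew.
    Visit ivy.
  At mint: no right child.
  Visit mint.
At sage: go right to pear.
  At pear: go left to daisy.
    At daisy: go left to rye.
      At rye: go left to lime.
        At lime: go left to cedar.
          cedar is a leaf — visit cedar.
        At lime: go right to kale.
          kale is a leaf — visit kale.
        Visit lime.
      At rye: no right child.
      Visit rye.
    At daisy: go right to ash.
      At ash: go left to rose.
        At rose: no left child.
        At rose: go right to fir.
          fir is a leaf — visit fir.
        Visit rose.
      At ash: go right to plum.
        At plum: no left child.
        At plum: go right to bay.
          At bay: go left to elm.
            elm is a leaf — visit elm.
          At bay: go right to lily.
            lily is a leaf — visit lily.
          Visit bay.
        Visit plum.
      Visit ash.
    Visit daisy.
  At pear: go right to tulip.
    tulip is a leaf — visit tulip.
  Visit pear.
Visit sage.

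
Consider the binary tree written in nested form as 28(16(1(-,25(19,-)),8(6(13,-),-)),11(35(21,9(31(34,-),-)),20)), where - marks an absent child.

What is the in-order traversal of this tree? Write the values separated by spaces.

In-order visits the left subtree, then the node, then the right subtree.
At 28: go left to 16.
  At 16: go left to 1.
    At 1: no left child.
    Visit 1.
    At 1: go right to 25.
      At 25: go left to 19.
        19 is a leaf — visit 19.
      Visit 25.
      At 25: no right child.
  Visit 16.
  At 16: go right to 8.
    At 8: go left to 6.
      At 6: go left to 13.
        13 is a leaf — visit 13.
      Visit 6.
      At 6: no right child.
    Visit 8.
    At 8: no right child.
Visit 28.
At 28: go right to 11.
  At 11: go left to 35.
    At 35: go left to 21.
      21 is a leaf — visit 21.
    Visit 35.
    At 35: go right to 9.
      At 9: go left to 31.
        At 31: go left to 34.
          34 is a leaf — visit 34.
        Visit 31.
        At 31: no right child.
      Visit 9.
      At 9: no right child.
  Visit 11.
  At 11: go right to 20.
    20 is a leaf — visit 20.

1 19 25 16 13 6 8 28 21 35 34 31 9 11 20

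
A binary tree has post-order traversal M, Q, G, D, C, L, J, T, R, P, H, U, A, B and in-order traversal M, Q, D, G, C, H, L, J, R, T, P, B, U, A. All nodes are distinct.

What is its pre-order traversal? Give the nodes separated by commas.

B, H, C, D, Q, M, G, P, R, J, L, T, A, U

The last element of post-order is the root; it splits in-order into left and right subtrees.
Root B: left subtree has 11 nodes {M, Q, D, G, C, H, L, J, R, T, P}, right has 2 {U, A}.
  Root H: left subtree has 5 nodes {M, Q, D, G, C}, right has 5 {L, J, R, T, P}.
    Root C: left subtree has 4 nodes {M, Q, D, G}, right has 0 { }.
      Root D: left subtree has 2 nodes {M, Q}, right has 1 {G}.
        Root Q: left subtree has 1 node {M}, right has 0 { }.
    Root P: left subtree has 4 nodes {L, J, R, T}, right has 0 { }.
      Root R: left subtree has 2 nodes {L, J}, right has 1 {T}.
        Root J: left subtree has 1 node {L}, right has 0 { }.
  Root A: left subtree has 1 node {U}, right has 0 { }.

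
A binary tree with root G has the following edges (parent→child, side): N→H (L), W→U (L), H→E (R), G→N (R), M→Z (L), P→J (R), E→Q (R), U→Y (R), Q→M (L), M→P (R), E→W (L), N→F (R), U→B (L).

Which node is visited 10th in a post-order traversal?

Post-order visits the left subtree, then the right subtree, then the node.
At G: no left child.
At G: go right to N.
  At N: go left to H.
    At H: no left child.
    At H: go right to E.
      At E: go left to W.
        At W: go left to U.
          At U: go left to B.
            B is a leaf — visit B.
          At U: go right to Y.
            Y is a leaf — visit Y.
          Visit U.
        At W: no right child.
        Visit W.
      At E: go right to Q.
        At Q: go left to M.
          At M: go left to Z.
            Z is a leaf — visit Z.
          At M: go right to P.
            At P: no left child.
            At P: go right to J.
              J is a leaf — visit J.
            Visit P.
          Visit M.
        At Q: no right child.
        Visit Q.
      Visit E.
    Visit H.
  At N: go right to F.
    F is a leaf — visit F.
  Visit N.
Visit G.
Full post-order sequence: B, Y, U, W, Z, J, P, M, Q, E, H, F, N, G.

E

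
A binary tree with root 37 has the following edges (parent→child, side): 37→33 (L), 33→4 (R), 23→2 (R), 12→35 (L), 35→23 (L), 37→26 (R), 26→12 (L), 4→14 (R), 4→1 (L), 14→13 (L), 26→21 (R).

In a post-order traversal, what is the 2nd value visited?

13

Post-order visits the left subtree, then the right subtree, then the node.
At 37: go left to 33.
  At 33: no left child.
  At 33: go right to 4.
    At 4: go left to 1.
      1 is a leaf — visit 1.
    At 4: go right to 14.
      At 14: go left to 13.
        13 is a leaf — visit 13.
      At 14: no right child.
      Visit 14.
    Visit 4.
  Visit 33.
At 37: go right to 26.
  At 26: go left to 12.
    At 12: go left to 35.
      At 35: go left to 23.
        At 23: no left child.
        At 23: go right to 2.
          2 is a leaf — visit 2.
        Visit 23.
      At 35: no right child.
      Visit 35.
    At 12: no right child.
    Visit 12.
  At 26: go right to 21.
    21 is a leaf — visit 21.
  Visit 26.
Visit 37.
Full post-order sequence: 1, 13, 14, 4, 33, 2, 23, 35, 12, 21, 26, 37.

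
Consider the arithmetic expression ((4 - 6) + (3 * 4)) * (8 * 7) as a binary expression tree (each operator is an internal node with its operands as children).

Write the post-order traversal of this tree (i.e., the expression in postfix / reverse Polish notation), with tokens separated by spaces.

Post-order on an expression tree gives postfix notation: for each operator, emit left operand, right operand, then the operator.

4 6 - 3 4 * + 8 7 * *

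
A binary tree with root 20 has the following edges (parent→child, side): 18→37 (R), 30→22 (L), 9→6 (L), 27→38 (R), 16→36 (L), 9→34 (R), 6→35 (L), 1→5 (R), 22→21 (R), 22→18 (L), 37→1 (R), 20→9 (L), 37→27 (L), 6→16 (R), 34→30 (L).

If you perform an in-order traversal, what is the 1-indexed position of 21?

13

In-order visits the left subtree, then the node, then the right subtree.
At 20: go left to 9.
  At 9: go left to 6.
    At 6: go left to 35.
      35 is a leaf — visit 35.
    Visit 6.
    At 6: go right to 16.
      At 16: go left to 36.
        36 is a leaf — visit 36.
      Visit 16.
      At 16: no right child.
  Visit 9.
  At 9: go right to 34.
    At 34: go left to 30.
      At 30: go left to 22.
        At 22: go left to 18.
          At 18: no left child.
          Visit 18.
          At 18: go right to 37.
            At 37: go left to 27.
              At 27: no left child.
              Visit 27.
              At 27: go right to 38.
                38 is a leaf — visit 38.
            Visit 37.
            At 37: go right to 1.
              At 1: no left child.
              Visit 1.
              At 1: go right to 5.
                5 is a leaf — visit 5.
        Visit 22.
        At 22: go right to 21.
          21 is a leaf — visit 21.
      Visit 30.
      At 30: no right child.
    Visit 34.
    At 34: no right child.
Visit 20.
At 20: no right child.
Full in-order sequence: 35, 6, 36, 16, 9, 18, 27, 38, 37, 1, 5, 22, 21, 30, 34, 20.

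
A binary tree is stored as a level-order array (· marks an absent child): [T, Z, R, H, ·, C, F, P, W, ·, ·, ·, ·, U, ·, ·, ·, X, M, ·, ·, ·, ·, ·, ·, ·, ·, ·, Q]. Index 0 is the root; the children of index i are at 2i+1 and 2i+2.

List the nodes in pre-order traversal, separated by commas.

T, Z, H, P, W, X, M, R, C, F, U, Q

Pre-order visits the node, then its left subtree, then its right subtree.
Visit T.
At T: go left to Z.
  Visit Z.
  At Z: go left to H.
    Visit H.
    At H: go left to P.
      P is a leaf — visit P.
    At H: go right to W.
      Visit W.
      At W: go left to X.
        X is a leaf — visit X.
      At W: go right to M.
        M is a leaf — visit M.
  At Z: no right child.
At T: go right to R.
  Visit R.
  At R: go left to C.
    C is a leaf — visit C.
  At R: go right to F.
    Visit F.
    At F: go left to U.
      Visit U.
      At U: no left child.
      At U: go right to Q.
        Q is a leaf — visit Q.
    At F: no right child.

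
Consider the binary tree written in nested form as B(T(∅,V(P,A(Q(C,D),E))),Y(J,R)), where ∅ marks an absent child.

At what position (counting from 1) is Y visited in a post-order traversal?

11

Post-order visits the left subtree, then the right subtree, then the node.
At B: go left to T.
  At T: no left child.
  At T: go right to V.
    At V: go left to P.
      P is a leaf — visit P.
    At V: go right to A.
      At A: go left to Q.
        At Q: go left to C.
          C is a leaf — visit C.
        At Q: go right to D.
          D is a leaf — visit D.
        Visit Q.
      At A: go right to E.
        E is a leaf — visit E.
      Visit A.
    Visit V.
  Visit T.
At B: go right to Y.
  At Y: go left to J.
    J is a leaf — visit J.
  At Y: go right to R.
    R is a leaf — visit R.
  Visit Y.
Visit B.
Full post-order sequence: P, C, D, Q, E, A, V, T, J, R, Y, B.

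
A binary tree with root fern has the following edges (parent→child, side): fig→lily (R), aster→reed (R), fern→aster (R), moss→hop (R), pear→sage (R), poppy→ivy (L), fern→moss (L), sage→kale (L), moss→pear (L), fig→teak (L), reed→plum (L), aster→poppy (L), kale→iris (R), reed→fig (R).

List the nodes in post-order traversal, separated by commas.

iris, kale, sage, pear, hop, moss, ivy, poppy, plum, teak, lily, fig, reed, aster, fern

Post-order visits the left subtree, then the right subtree, then the node.
At fern: go left to moss.
  At moss: go left to pear.
    At pear: no left child.
    At pear: go right to sage.
      At sage: go left to kale.
        At kale: no left child.
        At kale: go right to iris.
          iris is a leaf — visit iris.
        Visit kale.
      At sage: no right child.
      Visit sage.
    Visit pear.
  At moss: go right to hop.
    hop is a leaf — visit hop.
  Visit moss.
At fern: go right to aster.
  At aster: go left to poppy.
    At poppy: go left to ivy.
      ivy is a leaf — visit ivy.
    At poppy: no right child.
    Visit poppy.
  At aster: go right to reed.
    At reed: go left to plum.
      plum is a leaf — visit plum.
    At reed: go right to fig.
      At fig: go left to teak.
        teak is a leaf — visit teak.
      At fig: go right to lily.
        lily is a leaf — visit lily.
      Visit fig.
    Visit reed.
  Visit aster.
Visit fern.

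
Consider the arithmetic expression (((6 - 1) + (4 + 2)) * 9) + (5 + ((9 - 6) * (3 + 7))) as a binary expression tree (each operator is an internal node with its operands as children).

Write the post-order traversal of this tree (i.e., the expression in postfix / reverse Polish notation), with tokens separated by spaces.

Post-order on an expression tree gives postfix notation: for each operator, emit left operand, right operand, then the operator.

6 1 - 4 2 + + 9 * 5 9 6 - 3 7 + * + +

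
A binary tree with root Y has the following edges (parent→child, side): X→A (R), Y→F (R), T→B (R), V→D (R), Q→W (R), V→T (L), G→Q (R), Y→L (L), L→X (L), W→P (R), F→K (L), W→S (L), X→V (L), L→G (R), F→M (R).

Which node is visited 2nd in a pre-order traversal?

L

Pre-order visits the node, then its left subtree, then its right subtree.
Visit Y.
At Y: go left to L.
  Visit L.
  At L: go left to X.
    Visit X.
    At X: go left to V.
      Visit V.
      At V: go left to T.
        Visit T.
        At T: no left child.
        At T: go right to B.
          B is a leaf — visit B.
      At V: go right to D.
        D is a leaf — visit D.
    At X: go right to A.
      A is a leaf — visit A.
  At L: go right to G.
    Visit G.
    At G: no left child.
    At G: go right to Q.
      Visit Q.
      At Q: no left child.
      At Q: go right to W.
        Visit W.
        At W: go left to S.
          S is a leaf — visit S.
        At W: go right to P.
          P is a leaf — visit P.
At Y: go right to F.
  Visit F.
  At F: go left to K.
    K is a leaf — visit K.
  At F: go right to M.
    M is a leaf — visit M.
Full pre-order sequence: Y, L, X, V, T, B, D, A, G, Q, W, S, P, F, K, M.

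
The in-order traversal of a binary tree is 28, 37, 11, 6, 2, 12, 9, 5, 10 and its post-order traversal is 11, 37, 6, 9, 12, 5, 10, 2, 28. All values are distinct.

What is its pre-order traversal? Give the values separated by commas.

28, 2, 6, 37, 11, 10, 5, 12, 9

The last element of post-order is the root; it splits in-order into left and right subtrees.
Root 28: left subtree has 0 nodes { }, right has 8 {37, 11, 6, 2, 12, 9, 5, 10}.
  Root 2: left subtree has 3 nodes {37, 11, 6}, right has 4 {12, 9, 5, 10}.
    Root 6: left subtree has 2 nodes {37, 11}, right has 0 { }.
      Root 37: left subtree has 0 nodes { }, right has 1 {11}.
    Root 10: left subtree has 3 nodes {12, 9, 5}, right has 0 { }.
      Root 5: left subtree has 2 nodes {12, 9}, right has 0 { }.
        Root 12: left subtree has 0 nodes { }, right has 1 {9}.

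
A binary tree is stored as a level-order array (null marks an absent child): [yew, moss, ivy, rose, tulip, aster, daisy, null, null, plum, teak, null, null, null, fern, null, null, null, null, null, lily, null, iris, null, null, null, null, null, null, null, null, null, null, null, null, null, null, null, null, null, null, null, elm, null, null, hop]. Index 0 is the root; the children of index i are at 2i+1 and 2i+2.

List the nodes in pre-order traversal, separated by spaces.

yew moss rose tulip plum lily elm teak iris hop ivy aster daisy fern

Pre-order visits the node, then its left subtree, then its right subtree.
Visit yew.
At yew: go left to moss.
  Visit moss.
  At moss: go left to rose.
    rose is a leaf — visit rose.
  At moss: go right to tulip.
    Visit tulip.
    At tulip: go left to plum.
      Visit plum.
      At plum: no left child.
      At plum: go right to lily.
        Visit lily.
        At lily: no left child.
        At lily: go right to elm.
          elm is a leaf — visit elm.
    At tulip: go right to teak.
      Visit teak.
      At teak: no left child.
      At teak: go right to iris.
        Visit iris.
        At iris: go left to hop.
          hop is a leaf — visit hop.
        At iris: no right child.
At yew: go right to ivy.
  Visit ivy.
  At ivy: go left to aster.
    aster is a leaf — visit aster.
  At ivy: go right to daisy.
    Visit daisy.
    At daisy: no left child.
    At daisy: go right to fern.
      fern is a leaf — visit fern.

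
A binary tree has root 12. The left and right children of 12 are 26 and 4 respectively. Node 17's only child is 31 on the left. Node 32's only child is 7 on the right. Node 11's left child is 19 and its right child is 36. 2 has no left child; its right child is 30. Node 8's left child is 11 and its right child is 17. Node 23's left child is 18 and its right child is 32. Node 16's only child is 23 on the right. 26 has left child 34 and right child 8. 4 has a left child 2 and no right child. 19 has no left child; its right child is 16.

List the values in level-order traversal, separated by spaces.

Level-order visits nodes level by level from the root, left to right within each level.
Level 0: 12
Level 1: 26, 4
Level 2: 34, 8, 2
Level 3: 11, 17, 30
Level 4: 19, 36, 31
Level 5: 16
Level 6: 23
Level 7: 18, 32
Level 8: 7

12 26 4 34 8 2 11 17 30 19 36 31 16 23 18 32 7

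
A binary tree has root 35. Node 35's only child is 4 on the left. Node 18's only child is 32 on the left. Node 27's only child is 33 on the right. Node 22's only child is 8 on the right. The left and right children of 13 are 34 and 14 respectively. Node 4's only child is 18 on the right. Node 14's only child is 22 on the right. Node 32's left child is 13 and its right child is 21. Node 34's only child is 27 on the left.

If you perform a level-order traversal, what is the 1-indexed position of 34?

Level-order visits nodes level by level from the root, left to right within each level.
Level 0: 35
Level 1: 4
Level 2: 18
Level 3: 32
Level 4: 13, 21
Level 5: 34, 14
Level 6: 27, 22
Level 7: 33, 8
Full level-order sequence: 35, 4, 18, 32, 13, 21, 34, 14, 27, 22, 33, 8.

7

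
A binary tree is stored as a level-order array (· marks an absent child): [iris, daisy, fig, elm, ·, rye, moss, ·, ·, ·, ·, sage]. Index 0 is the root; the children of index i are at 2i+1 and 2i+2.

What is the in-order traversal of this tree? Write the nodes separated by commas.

elm, daisy, iris, sage, rye, fig, moss

In-order visits the left subtree, then the node, then the right subtree.
At iris: go left to daisy.
  At daisy: go left to elm.
    elm is a leaf — visit elm.
  Visit daisy.
  At daisy: no right child.
Visit iris.
At iris: go right to fig.
  At fig: go left to rye.
    At rye: go left to sage.
      sage is a leaf — visit sage.
    Visit rye.
    At rye: no right child.
  Visit fig.
  At fig: go right to moss.
    moss is a leaf — visit moss.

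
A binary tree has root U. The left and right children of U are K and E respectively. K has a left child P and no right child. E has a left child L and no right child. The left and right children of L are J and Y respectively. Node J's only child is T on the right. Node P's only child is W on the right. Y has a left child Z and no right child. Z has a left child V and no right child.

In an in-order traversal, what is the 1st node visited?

In-order visits the left subtree, then the node, then the right subtree.
At U: go left to K.
  At K: go left to P.
    At P: no left child.
    Visit P.
    At P: go right to W.
      W is a leaf — visit W.
  Visit K.
  At K: no right child.
Visit U.
At U: go right to E.
  At E: go left to L.
    At L: go left to J.
      At J: no left child.
      Visit J.
      At J: go right to T.
        T is a leaf — visit T.
    Visit L.
    At L: go right to Y.
      At Y: go left to Z.
        At Z: go left to V.
          V is a leaf — visit V.
        Visit Z.
        At Z: no right child.
      Visit Y.
      At Y: no right child.
  Visit E.
  At E: no right child.
Full in-order sequence: P, W, K, U, J, T, L, V, Z, Y, E.

P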